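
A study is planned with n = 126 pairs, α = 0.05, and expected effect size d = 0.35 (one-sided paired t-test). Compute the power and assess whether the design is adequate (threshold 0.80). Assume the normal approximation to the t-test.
Power ≈ 0.99; the study is adequately powered (power ≥ 0.80)

Power calculation (paired t-test, normal approximation):
z_β = d · √n - z_α
z_β = 0.35 · √126 - 1.645
z_β = 0.35 · 11.225 - 1.645
z_β = 2.284

Power = Φ(z_β) = Φ(2.284) ≈ 0.989

Effect size d = 0.35 is small by Cohen's convention (0.2/0.5/0.8).

Threshold: power ≥ 0.80 is conventionally adequate.
Power ≈ 0.99 → the study is adequately powered (power ≥ 0.80).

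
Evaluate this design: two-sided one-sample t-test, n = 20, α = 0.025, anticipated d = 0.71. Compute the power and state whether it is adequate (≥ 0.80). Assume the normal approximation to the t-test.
Power ≈ 0.82; the study is adequately powered (power ≥ 0.80)

Power calculation (one-sample t-test, normal approximation):
z_β = d · √n - z_{α/2}
z_β = 0.71 · √20 - 2.241
z_β = 0.71 · 4.472 - 2.241
z_β = 0.934

Power = Φ(z_β) = Φ(0.934) ≈ 0.825

Effect size d = 0.71 is medium by Cohen's convention (0.2/0.5/0.8).

Threshold: power ≥ 0.80 is conventionally adequate.
Power ≈ 0.82 → the study is adequately powered (power ≥ 0.80).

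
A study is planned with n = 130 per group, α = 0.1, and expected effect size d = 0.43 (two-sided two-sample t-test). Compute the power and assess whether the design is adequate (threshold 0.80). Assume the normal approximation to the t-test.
Power ≈ 0.97; the study is adequately powered (power ≥ 0.80)

Power calculation (two-sample t-test, normal approximation):
z_β = d · √(n/2) - z_{α/2}
z_β = 0.43 · √(130/2) - 1.645
z_β = 0.43 · 8.062 - 1.645
z_β = 1.822

Power = Φ(z_β) = Φ(1.822) ≈ 0.966

Effect size d = 0.43 is small by Cohen's convention (0.2/0.5/0.8).

Threshold: power ≥ 0.80 is conventionally adequate.
Power ≈ 0.97 → the study is adequately powered (power ≥ 0.80).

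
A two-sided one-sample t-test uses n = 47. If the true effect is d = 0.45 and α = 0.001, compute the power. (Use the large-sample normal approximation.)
Power ≈ 0.42

Power calculation (one-sample t-test, normal approximation):
z_β = d · √n - z_{α/2}
z_β = 0.45 · √47 - 3.291
z_β = 0.45 · 6.856 - 3.291
z_β = -0.205

Power = Φ(z_β) = Φ(-0.205) ≈ 0.419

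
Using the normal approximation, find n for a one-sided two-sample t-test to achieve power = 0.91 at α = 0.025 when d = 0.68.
n = 48 per group

Sample size formula (two-sample t-test, normal approximation):
n = 2 · ((z_α + z_β) / d)²

z_α = 1.960 (for α = 0.025, one-sided)
z_β = 1.341 (for power = 0.91)
d = 0.68

n = 2 · ((1.960 + 1.341) / 0.68)²
n = 2 · (4.854)²
n ≈ 47.12
Round up to the next whole number: n = 48 per group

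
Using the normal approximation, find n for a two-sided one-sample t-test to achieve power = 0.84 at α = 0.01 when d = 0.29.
n = 152

Sample size formula (one-sample t-test, normal approximation):
n = ((z_{α/2} + z_β) / d)²

z_{α/2} = 2.576 (for α = 0.01, two-sided)
z_β = 0.994 (for power = 0.84)
d = 0.29

n = ((2.576 + 0.994) / 0.29)²
n = (12.310)²
n ≈ 151.54
Round up to the next whole number: n = 152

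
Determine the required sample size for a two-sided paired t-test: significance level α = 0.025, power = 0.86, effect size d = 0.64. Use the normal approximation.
n = 27 pairs

Sample size formula (paired t-test, normal approximation):
n = ((z_{α/2} + z_β) / d)²

z_{α/2} = 2.241 (for α = 0.025, two-sided)
z_β = 1.080 (for power = 0.86)
d = 0.64

n = ((2.241 + 1.080) / 0.64)²
n = (5.189)²
n ≈ 26.93
Round up to the next whole number: n = 27 pairs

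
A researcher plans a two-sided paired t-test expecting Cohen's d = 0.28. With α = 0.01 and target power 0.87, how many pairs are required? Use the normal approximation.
n = 175 pairs

Sample size formula (paired t-test, normal approximation):
n = ((z_{α/2} + z_β) / d)²

z_{α/2} = 2.576 (for α = 0.01, two-sided)
z_β = 1.126 (for power = 0.87)
d = 0.28

n = ((2.576 + 1.126) / 0.28)²
n = (13.221)²
n ≈ 174.79
Round up to the next whole number: n = 175 pairs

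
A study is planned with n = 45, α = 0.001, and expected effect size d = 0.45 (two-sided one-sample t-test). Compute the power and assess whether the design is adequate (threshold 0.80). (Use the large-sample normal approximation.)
Power ≈ 0.39; the study is underpowered (power < 0.80)

Power calculation (one-sample t-test, normal approximation):
z_β = d · √n - z_{α/2}
z_β = 0.45 · √45 - 3.291
z_β = 0.45 · 6.708 - 3.291
z_β = -0.272

Power = Φ(z_β) = Φ(-0.272) ≈ 0.393

Effect size d = 0.45 is small by Cohen's convention (0.2/0.5/0.8).

Threshold: power ≥ 0.80 is conventionally adequate.
Power ≈ 0.39 → the study is underpowered (power < 0.80).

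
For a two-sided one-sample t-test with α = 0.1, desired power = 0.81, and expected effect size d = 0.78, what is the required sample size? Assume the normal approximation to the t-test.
n = 11

Sample size formula (one-sample t-test, normal approximation):
n = ((z_{α/2} + z_β) / d)²

z_{α/2} = 1.645 (for α = 0.1, two-sided)
z_β = 0.878 (for power = 0.81)
d = 0.78

n = ((1.645 + 0.878) / 0.78)²
n = (3.235)²
n ≈ 10.47
Round up to the next whole number: n = 11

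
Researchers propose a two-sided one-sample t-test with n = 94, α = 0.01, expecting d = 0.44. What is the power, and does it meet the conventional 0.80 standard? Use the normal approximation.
Power ≈ 0.95; the study is adequately powered (power ≥ 0.80)

Power calculation (one-sample t-test, normal approximation):
z_β = d · √n - z_{α/2}
z_β = 0.44 · √94 - 2.576
z_β = 0.44 · 9.695 - 2.576
z_β = 1.690

Power = Φ(z_β) = Φ(1.690) ≈ 0.954

Effect size d = 0.44 is small by Cohen's convention (0.2/0.5/0.8).

Threshold: power ≥ 0.80 is conventionally adequate.
Power ≈ 0.95 → the study is adequately powered (power ≥ 0.80).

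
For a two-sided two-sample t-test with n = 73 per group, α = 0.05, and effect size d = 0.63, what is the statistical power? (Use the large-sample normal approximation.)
Power ≈ 0.97

Power calculation (two-sample t-test, normal approximation):
z_β = d · √(n/2) - z_{α/2}
z_β = 0.63 · √(73/2) - 1.960
z_β = 0.63 · 6.042 - 1.960
z_β = 1.846

Power = Φ(z_β) = Φ(1.846) ≈ 0.968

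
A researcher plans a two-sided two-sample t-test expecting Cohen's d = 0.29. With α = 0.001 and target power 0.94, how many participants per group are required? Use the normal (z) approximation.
n = 559 per group

Sample size formula (two-sample t-test, normal approximation):
n = 2 · ((z_{α/2} + z_β) / d)²

z_{α/2} = 3.291 (for α = 0.001, two-sided)
z_β = 1.555 (for power = 0.94)
d = 0.29

n = 2 · ((3.291 + 1.555) / 0.29)²
n = 2 · (16.710)²
n ≈ 558.45
Round up to the next whole number: n = 559 per group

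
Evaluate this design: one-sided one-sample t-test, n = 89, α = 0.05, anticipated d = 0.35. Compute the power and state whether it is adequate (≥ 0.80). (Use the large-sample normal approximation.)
Power ≈ 0.95; the study is adequately powered (power ≥ 0.80)

Power calculation (one-sample t-test, normal approximation):
z_β = d · √n - z_α
z_β = 0.35 · √89 - 1.645
z_β = 0.35 · 9.434 - 1.645
z_β = 1.657

Power = Φ(z_β) = Φ(1.657) ≈ 0.951

Effect size d = 0.35 is small by Cohen's convention (0.2/0.5/0.8).

Threshold: power ≥ 0.80 is conventionally adequate.
Power ≈ 0.95 → the study is adequately powered (power ≥ 0.80).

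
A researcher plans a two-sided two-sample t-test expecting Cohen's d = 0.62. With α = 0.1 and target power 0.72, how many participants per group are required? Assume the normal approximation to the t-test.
n = 26 per group

Sample size formula (two-sample t-test, normal approximation):
n = 2 · ((z_{α/2} + z_β) / d)²

z_{α/2} = 1.645 (for α = 0.1, two-sided)
z_β = 0.583 (for power = 0.72)
d = 0.62

n = 2 · ((1.645 + 0.583) / 0.62)²
n = 2 · (3.594)²
n ≈ 25.83
Round up to the next whole number: n = 26 per group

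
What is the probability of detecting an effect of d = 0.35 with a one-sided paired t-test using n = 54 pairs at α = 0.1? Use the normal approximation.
Power ≈ 0.90

Power calculation (paired t-test, normal approximation):
z_β = d · √n - z_α
z_β = 0.35 · √54 - 1.282
z_β = 0.35 · 7.348 - 1.282
z_β = 1.290

Power = Φ(z_β) = Φ(1.290) ≈ 0.902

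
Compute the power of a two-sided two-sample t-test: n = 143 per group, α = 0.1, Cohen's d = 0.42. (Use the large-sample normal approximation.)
Power ≈ 0.97

Power calculation (two-sample t-test, normal approximation):
z_β = d · √(n/2) - z_{α/2}
z_β = 0.42 · √(143/2) - 1.645
z_β = 0.42 · 8.456 - 1.645
z_β = 1.907

Power = Φ(z_β) = Φ(1.907) ≈ 0.972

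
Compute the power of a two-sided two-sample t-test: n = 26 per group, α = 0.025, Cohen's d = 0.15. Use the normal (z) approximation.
Power ≈ 0.04

Power calculation (two-sample t-test, normal approximation):
z_β = d · √(n/2) - z_{α/2}
z_β = 0.15 · √(26/2) - 2.241
z_β = 0.15 · 3.606 - 2.241
z_β = -1.701

Power = Φ(z_β) = Φ(-1.701) ≈ 0.045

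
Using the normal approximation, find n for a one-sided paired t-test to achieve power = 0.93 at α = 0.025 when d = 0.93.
n = 14 pairs

Sample size formula (paired t-test, normal approximation):
n = ((z_α + z_β) / d)²

z_α = 1.960 (for α = 0.025, one-sided)
z_β = 1.476 (for power = 0.93)
d = 0.93

n = ((1.960 + 1.476) / 0.93)²
n = (3.695)²
n ≈ 13.65
Round up to the next whole number: n = 14 pairs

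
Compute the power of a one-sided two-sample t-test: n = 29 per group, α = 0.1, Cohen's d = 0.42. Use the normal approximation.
Power ≈ 0.62

Power calculation (two-sample t-test, normal approximation):
z_β = d · √(n/2) - z_α
z_β = 0.42 · √(29/2) - 1.282
z_β = 0.42 · 3.808 - 1.282
z_β = 0.318

Power = Φ(z_β) = Φ(0.318) ≈ 0.625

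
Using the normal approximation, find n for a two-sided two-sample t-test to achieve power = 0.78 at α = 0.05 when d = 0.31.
n = 156 per group

Sample size formula (two-sample t-test, normal approximation):
n = 2 · ((z_{α/2} + z_β) / d)²

z_{α/2} = 1.960 (for α = 0.05, two-sided)
z_β = 0.772 (for power = 0.78)
d = 0.31

n = 2 · ((1.960 + 0.772) / 0.31)²
n = 2 · (8.813)²
n ≈ 155.34
Round up to the next whole number: n = 156 per group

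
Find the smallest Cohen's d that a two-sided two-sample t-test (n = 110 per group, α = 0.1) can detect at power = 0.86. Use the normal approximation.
d ≈ 0.37

Minimum detectable effect (two-sample t-test, normal approximation):
d = (z_{α/2} + z_β) / √(n/2)
d = (1.645 + 1.080) / √(110/2)
d = 2.725 / 7.416
d ≈ 0.37

By Cohen's convention (0.2 small / 0.5 medium / 0.8 large): small effect.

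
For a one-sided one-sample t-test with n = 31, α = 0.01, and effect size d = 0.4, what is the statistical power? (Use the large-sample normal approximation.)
Power ≈ 0.46

Power calculation (one-sample t-test, normal approximation):
z_β = d · √n - z_α
z_β = 0.4 · √31 - 2.326
z_β = 0.4 · 5.568 - 2.326
z_β = -0.099

Power = Φ(z_β) = Φ(-0.099) ≈ 0.460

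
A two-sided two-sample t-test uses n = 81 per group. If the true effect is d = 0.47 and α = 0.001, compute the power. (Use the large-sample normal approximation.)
Power ≈ 0.38

Power calculation (two-sample t-test, normal approximation):
z_β = d · √(n/2) - z_{α/2}
z_β = 0.47 · √(81/2) - 3.291
z_β = 0.47 · 6.364 - 3.291
z_β = -0.299

Power = Φ(z_β) = Φ(-0.299) ≈ 0.382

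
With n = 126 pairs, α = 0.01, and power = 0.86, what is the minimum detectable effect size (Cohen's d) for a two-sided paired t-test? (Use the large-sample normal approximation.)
d ≈ 0.33

Minimum detectable effect (paired t-test, normal approximation):
d = (z_{α/2} + z_β) / √n
d = (2.576 + 1.080) / √126
d = 3.656 / 11.225
d ≈ 0.33

By Cohen's convention (0.2 small / 0.5 medium / 0.8 large): small effect.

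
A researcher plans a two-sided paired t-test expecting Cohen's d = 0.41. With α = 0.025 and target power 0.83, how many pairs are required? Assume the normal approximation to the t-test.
n = 61 pairs

Sample size formula (paired t-test, normal approximation):
n = ((z_{α/2} + z_β) / d)²

z_{α/2} = 2.241 (for α = 0.025, two-sided)
z_β = 0.954 (for power = 0.83)
d = 0.41

n = ((2.241 + 0.954) / 0.41)²
n = (7.793)²
n ≈ 60.73
Round up to the next whole number: n = 61 pairs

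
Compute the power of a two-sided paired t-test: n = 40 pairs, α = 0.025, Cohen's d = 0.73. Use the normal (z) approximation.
Power ≈ 0.99

Power calculation (paired t-test, normal approximation):
z_β = d · √n - z_{α/2}
z_β = 0.73 · √40 - 2.241
z_β = 0.73 · 6.325 - 2.241
z_β = 2.376

Power = Φ(z_β) = Φ(2.376) ≈ 0.991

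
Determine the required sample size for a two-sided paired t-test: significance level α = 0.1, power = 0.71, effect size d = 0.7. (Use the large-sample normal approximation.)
n = 10 pairs

Sample size formula (paired t-test, normal approximation):
n = ((z_{α/2} + z_β) / d)²

z_{α/2} = 1.645 (for α = 0.1, two-sided)
z_β = 0.553 (for power = 0.71)
d = 0.7

n = ((1.645 + 0.553) / 0.7)²
n = (3.140)²
n ≈ 9.86
Round up to the next whole number: n = 10 pairs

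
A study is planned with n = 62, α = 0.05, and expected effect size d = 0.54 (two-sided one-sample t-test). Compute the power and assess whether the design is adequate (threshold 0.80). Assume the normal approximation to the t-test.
Power ≈ 0.99; the study is adequately powered (power ≥ 0.80)

Power calculation (one-sample t-test, normal approximation):
z_β = d · √n - z_{α/2}
z_β = 0.54 · √62 - 1.960
z_β = 0.54 · 7.874 - 1.960
z_β = 2.292

Power = Φ(z_β) = Φ(2.292) ≈ 0.989

Effect size d = 0.54 is medium by Cohen's convention (0.2/0.5/0.8).

Threshold: power ≥ 0.80 is conventionally adequate.
Power ≈ 0.99 → the study is adequately powered (power ≥ 0.80).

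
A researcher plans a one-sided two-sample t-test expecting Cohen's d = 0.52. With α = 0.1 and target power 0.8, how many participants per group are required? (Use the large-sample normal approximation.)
n = 34 per group

Sample size formula (two-sample t-test, normal approximation):
n = 2 · ((z_α + z_β) / d)²

z_α = 1.282 (for α = 0.1, one-sided)
z_β = 0.842 (for power = 0.8)
d = 0.52

n = 2 · ((1.282 + 0.842) / 0.52)²
n = 2 · (4.085)²
n ≈ 33.37
Round up to the next whole number: n = 34 per group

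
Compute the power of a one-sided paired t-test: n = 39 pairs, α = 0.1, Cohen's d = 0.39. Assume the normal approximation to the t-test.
Power ≈ 0.88

Power calculation (paired t-test, normal approximation):
z_β = d · √n - z_α
z_β = 0.39 · √39 - 1.282
z_β = 0.39 · 6.245 - 1.282
z_β = 1.154

Power = Φ(z_β) = Φ(1.154) ≈ 0.876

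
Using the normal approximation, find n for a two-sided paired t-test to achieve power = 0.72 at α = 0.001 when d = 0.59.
n = 44 pairs

Sample size formula (paired t-test, normal approximation):
n = ((z_{α/2} + z_β) / d)²

z_{α/2} = 3.291 (for α = 0.001, two-sided)
z_β = 0.583 (for power = 0.72)
d = 0.59

n = ((3.291 + 0.583) / 0.59)²
n = (6.566)²
n ≈ 43.11
Round up to the next whole number: n = 44 pairs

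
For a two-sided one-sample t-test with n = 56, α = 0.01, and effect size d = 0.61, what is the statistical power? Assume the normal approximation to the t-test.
Power ≈ 0.98

Power calculation (one-sample t-test, normal approximation):
z_β = d · √n - z_{α/2}
z_β = 0.61 · √56 - 2.576
z_β = 0.61 · 7.483 - 2.576
z_β = 1.989

Power = Φ(z_β) = Φ(1.989) ≈ 0.977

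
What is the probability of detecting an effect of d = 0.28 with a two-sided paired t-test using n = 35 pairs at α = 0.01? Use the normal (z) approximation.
Power ≈ 0.18

Power calculation (paired t-test, normal approximation):
z_β = d · √n - z_{α/2}
z_β = 0.28 · √35 - 2.576
z_β = 0.28 · 5.916 - 2.576
z_β = -0.919

Power = Φ(z_β) = Φ(-0.919) ≈ 0.179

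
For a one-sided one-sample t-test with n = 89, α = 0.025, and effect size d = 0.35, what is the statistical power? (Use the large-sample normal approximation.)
Power ≈ 0.91

Power calculation (one-sample t-test, normal approximation):
z_β = d · √n - z_α
z_β = 0.35 · √89 - 1.960
z_β = 0.35 · 9.434 - 1.960
z_β = 1.342

Power = Φ(z_β) = Φ(1.342) ≈ 0.910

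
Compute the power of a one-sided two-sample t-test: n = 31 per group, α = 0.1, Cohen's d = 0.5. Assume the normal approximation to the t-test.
Power ≈ 0.75

Power calculation (two-sample t-test, normal approximation):
z_β = d · √(n/2) - z_α
z_β = 0.5 · √(31/2) - 1.282
z_β = 0.5 · 3.937 - 1.282
z_β = 0.687

Power = Φ(z_β) = Φ(0.687) ≈ 0.754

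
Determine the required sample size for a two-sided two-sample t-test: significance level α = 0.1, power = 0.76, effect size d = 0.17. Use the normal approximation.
n = 383 per group

Sample size formula (two-sample t-test, normal approximation):
n = 2 · ((z_{α/2} + z_β) / d)²

z_{α/2} = 1.645 (for α = 0.1, two-sided)
z_β = 0.706 (for power = 0.76)
d = 0.17

n = 2 · ((1.645 + 0.706) / 0.17)²
n = 2 · (13.829)²
n ≈ 382.48
Round up to the next whole number: n = 383 per group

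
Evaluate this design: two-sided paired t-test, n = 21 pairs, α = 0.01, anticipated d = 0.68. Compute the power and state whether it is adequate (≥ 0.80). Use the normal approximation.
Power ≈ 0.71; the study is underpowered (power < 0.80)

Power calculation (paired t-test, normal approximation):
z_β = d · √n - z_{α/2}
z_β = 0.68 · √21 - 2.576
z_β = 0.68 · 4.583 - 2.576
z_β = 0.540

Power = Φ(z_β) = Φ(0.540) ≈ 0.706

Effect size d = 0.68 is medium by Cohen's convention (0.2/0.5/0.8).

Threshold: power ≥ 0.80 is conventionally adequate.
Power ≈ 0.71 → the study is underpowered (power < 0.80).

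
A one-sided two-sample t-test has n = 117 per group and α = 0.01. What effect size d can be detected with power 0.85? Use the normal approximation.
d ≈ 0.44

Minimum detectable effect (two-sample t-test, normal approximation):
d = (z_α + z_β) / √(n/2)
d = (2.326 + 1.036) / √(117/2)
d = 3.363 / 7.649
d ≈ 0.44

By Cohen's convention (0.2 small / 0.5 medium / 0.8 large): small effect.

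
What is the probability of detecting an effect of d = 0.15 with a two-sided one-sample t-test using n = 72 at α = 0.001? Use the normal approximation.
Power ≈ 0.02

Power calculation (one-sample t-test, normal approximation):
z_β = d · √n - z_{α/2}
z_β = 0.15 · √72 - 3.291
z_β = 0.15 · 8.485 - 3.291
z_β = -2.018

Power = Φ(z_β) = Φ(-2.018) ≈ 0.022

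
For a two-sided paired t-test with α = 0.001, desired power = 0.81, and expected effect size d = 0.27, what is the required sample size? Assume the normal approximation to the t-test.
n = 239 pairs

Sample size formula (paired t-test, normal approximation):
n = ((z_{α/2} + z_β) / d)²

z_{α/2} = 3.291 (for α = 0.001, two-sided)
z_β = 0.878 (for power = 0.81)
d = 0.27

n = ((3.291 + 0.878) / 0.27)²
n = (15.441)²
n ≈ 238.42
Round up to the next whole number: n = 239 pairs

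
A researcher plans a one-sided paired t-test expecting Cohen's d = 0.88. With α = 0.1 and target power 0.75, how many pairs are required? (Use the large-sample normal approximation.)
n = 5 pairs

Sample size formula (paired t-test, normal approximation):
n = ((z_α + z_β) / d)²

z_α = 1.282 (for α = 0.1, one-sided)
z_β = 0.674 (for power = 0.75)
d = 0.88

n = ((1.282 + 0.674) / 0.88)²
n = (2.223)²
n ≈ 4.94
Round up to the next whole number: n = 5 pairs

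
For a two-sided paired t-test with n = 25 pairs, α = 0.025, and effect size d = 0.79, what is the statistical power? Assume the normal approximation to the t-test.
Power ≈ 0.96

Power calculation (paired t-test, normal approximation):
z_β = d · √n - z_{α/2}
z_β = 0.79 · √25 - 2.241
z_β = 0.79 · 5.000 - 2.241
z_β = 1.709

Power = Φ(z_β) = Φ(1.709) ≈ 0.956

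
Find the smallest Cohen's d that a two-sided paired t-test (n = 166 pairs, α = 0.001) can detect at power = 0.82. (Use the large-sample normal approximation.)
d ≈ 0.33

Minimum detectable effect (paired t-test, normal approximation):
d = (z_{α/2} + z_β) / √n
d = (3.291 + 0.915) / √166
d = 4.206 / 12.884
d ≈ 0.33

By Cohen's convention (0.2 small / 0.5 medium / 0.8 large): small effect.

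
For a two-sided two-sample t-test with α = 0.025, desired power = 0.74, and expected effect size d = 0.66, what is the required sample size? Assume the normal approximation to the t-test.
n = 39 per group

Sample size formula (two-sample t-test, normal approximation):
n = 2 · ((z_{α/2} + z_β) / d)²

z_{α/2} = 2.241 (for α = 0.025, two-sided)
z_β = 0.643 (for power = 0.74)
d = 0.66

n = 2 · ((2.241 + 0.643) / 0.66)²
n = 2 · (4.370)²
n ≈ 38.19
Round up to the next whole number: n = 39 per group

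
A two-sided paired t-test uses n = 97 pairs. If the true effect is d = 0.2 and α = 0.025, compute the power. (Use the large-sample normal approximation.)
Power ≈ 0.39

Power calculation (paired t-test, normal approximation):
z_β = d · √n - z_{α/2}
z_β = 0.2 · √97 - 2.241
z_β = 0.2 · 9.849 - 2.241
z_β = -0.272

Power = Φ(z_β) = Φ(-0.272) ≈ 0.393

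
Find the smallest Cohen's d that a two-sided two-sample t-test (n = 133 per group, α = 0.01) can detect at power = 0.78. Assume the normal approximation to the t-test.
d ≈ 0.41

Minimum detectable effect (two-sample t-test, normal approximation):
d = (z_{α/2} + z_β) / √(n/2)
d = (2.576 + 0.772) / √(133/2)
d = 3.348 / 8.155
d ≈ 0.41

By Cohen's convention (0.2 small / 0.5 medium / 0.8 large): small effect.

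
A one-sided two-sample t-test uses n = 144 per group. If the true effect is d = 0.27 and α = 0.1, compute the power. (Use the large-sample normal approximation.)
Power ≈ 0.84

Power calculation (two-sample t-test, normal approximation):
z_β = d · √(n/2) - z_α
z_β = 0.27 · √(144/2) - 1.282
z_β = 0.27 · 8.485 - 1.282
z_β = 1.009

Power = Φ(z_β) = Φ(1.009) ≈ 0.844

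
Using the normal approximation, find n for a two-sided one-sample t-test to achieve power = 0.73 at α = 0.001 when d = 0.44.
n = 79

Sample size formula (one-sample t-test, normal approximation):
n = ((z_{α/2} + z_β) / d)²

z_{α/2} = 3.291 (for α = 0.001, two-sided)
z_β = 0.613 (for power = 0.73)
d = 0.44

n = ((3.291 + 0.613) / 0.44)²
n = (8.873)²
n ≈ 78.73
Round up to the next whole number: n = 79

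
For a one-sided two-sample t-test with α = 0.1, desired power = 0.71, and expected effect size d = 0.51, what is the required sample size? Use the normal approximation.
n = 26 per group

Sample size formula (two-sample t-test, normal approximation):
n = 2 · ((z_α + z_β) / d)²

z_α = 1.282 (for α = 0.1, one-sided)
z_β = 0.553 (for power = 0.71)
d = 0.51

n = 2 · ((1.282 + 0.553) / 0.51)²
n = 2 · (3.598)²
n ≈ 25.89
Round up to the next whole number: n = 26 per group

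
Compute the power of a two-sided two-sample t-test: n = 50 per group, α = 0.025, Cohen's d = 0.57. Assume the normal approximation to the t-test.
Power ≈ 0.73

Power calculation (two-sample t-test, normal approximation):
z_β = d · √(n/2) - z_{α/2}
z_β = 0.57 · √(50/2) - 2.241
z_β = 0.57 · 5.000 - 2.241
z_β = 0.609

Power = Φ(z_β) = Φ(0.609) ≈ 0.729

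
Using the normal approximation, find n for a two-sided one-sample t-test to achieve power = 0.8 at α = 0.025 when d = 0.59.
n = 28

Sample size formula (one-sample t-test, normal approximation):
n = ((z_{α/2} + z_β) / d)²

z_{α/2} = 2.241 (for α = 0.025, two-sided)
z_β = 0.842 (for power = 0.8)
d = 0.59

n = ((2.241 + 0.842) / 0.59)²
n = (5.225)²
n ≈ 27.30
Round up to the next whole number: n = 28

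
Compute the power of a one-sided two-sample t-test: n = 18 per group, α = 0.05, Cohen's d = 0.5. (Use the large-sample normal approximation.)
Power ≈ 0.44

Power calculation (two-sample t-test, normal approximation):
z_β = d · √(n/2) - z_α
z_β = 0.5 · √(18/2) - 1.645
z_β = 0.5 · 3.000 - 1.645
z_β = -0.145

Power = Φ(z_β) = Φ(-0.145) ≈ 0.442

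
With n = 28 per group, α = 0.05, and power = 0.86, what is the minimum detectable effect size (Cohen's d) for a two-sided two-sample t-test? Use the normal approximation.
d ≈ 0.81

Minimum detectable effect (two-sample t-test, normal approximation):
d = (z_{α/2} + z_β) / √(n/2)
d = (1.960 + 1.080) / √(28/2)
d = 3.040 / 3.742
d ≈ 0.81

By Cohen's convention (0.2 small / 0.5 medium / 0.8 large): large effect.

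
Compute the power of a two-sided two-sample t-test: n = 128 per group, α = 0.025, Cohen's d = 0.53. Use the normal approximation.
Power ≈ 0.98

Power calculation (two-sample t-test, normal approximation):
z_β = d · √(n/2) - z_{α/2}
z_β = 0.53 · √(128/2) - 2.241
z_β = 0.53 · 8.000 - 2.241
z_β = 1.999

Power = Φ(z_β) = Φ(1.999) ≈ 0.977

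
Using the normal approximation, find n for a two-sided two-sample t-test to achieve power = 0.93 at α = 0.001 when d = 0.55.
n = 151 per group

Sample size formula (two-sample t-test, normal approximation):
n = 2 · ((z_{α/2} + z_β) / d)²

z_{α/2} = 3.291 (for α = 0.001, two-sided)
z_β = 1.476 (for power = 0.93)
d = 0.55

n = 2 · ((3.291 + 1.476) / 0.55)²
n = 2 · (8.667)²
n ≈ 150.23
Round up to the next whole number: n = 151 per group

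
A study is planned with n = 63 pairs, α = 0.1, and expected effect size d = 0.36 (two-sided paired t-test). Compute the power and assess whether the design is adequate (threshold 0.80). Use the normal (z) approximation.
Power ≈ 0.89; the study is adequately powered (power ≥ 0.80)

Power calculation (paired t-test, normal approximation):
z_β = d · √n - z_{α/2}
z_β = 0.36 · √63 - 1.645
z_β = 0.36 · 7.937 - 1.645
z_β = 1.213

Power = Φ(z_β) = Φ(1.213) ≈ 0.887

Effect size d = 0.36 is small by Cohen's convention (0.2/0.5/0.8).

Threshold: power ≥ 0.80 is conventionally adequate.
Power ≈ 0.89 → the study is adequately powered (power ≥ 0.80).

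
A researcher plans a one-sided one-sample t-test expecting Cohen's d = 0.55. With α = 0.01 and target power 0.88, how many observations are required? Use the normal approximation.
n = 41

Sample size formula (one-sample t-test, normal approximation):
n = ((z_α + z_β) / d)²

z_α = 2.326 (for α = 0.01, one-sided)
z_β = 1.175 (for power = 0.88)
d = 0.55

n = ((2.326 + 1.175) / 0.55)²
n = (6.365)²
n ≈ 40.51
Round up to the next whole number: n = 41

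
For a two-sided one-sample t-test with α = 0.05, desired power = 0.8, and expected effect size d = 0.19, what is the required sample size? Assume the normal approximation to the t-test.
n = 218

Sample size formula (one-sample t-test, normal approximation):
n = ((z_{α/2} + z_β) / d)²

z_{α/2} = 1.960 (for α = 0.05, two-sided)
z_β = 0.842 (for power = 0.8)
d = 0.19

n = ((1.960 + 0.842) / 0.19)²
n = (14.747)²
n ≈ 217.47
Round up to the next whole number: n = 218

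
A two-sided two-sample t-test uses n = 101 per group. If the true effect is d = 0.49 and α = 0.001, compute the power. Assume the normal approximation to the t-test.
Power ≈ 0.58

Power calculation (two-sample t-test, normal approximation):
z_β = d · √(n/2) - z_{α/2}
z_β = 0.49 · √(101/2) - 3.291
z_β = 0.49 · 7.106 - 3.291
z_β = 0.192

Power = Φ(z_β) = Φ(0.192) ≈ 0.576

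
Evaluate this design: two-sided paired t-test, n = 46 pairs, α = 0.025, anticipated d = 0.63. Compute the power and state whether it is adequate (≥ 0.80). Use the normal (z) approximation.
Power ≈ 0.98; the study is adequately powered (power ≥ 0.80)

Power calculation (paired t-test, normal approximation):
z_β = d · √n - z_{α/2}
z_β = 0.63 · √46 - 2.241
z_β = 0.63 · 6.782 - 2.241
z_β = 2.031

Power = Φ(z_β) = Φ(2.031) ≈ 0.979

Effect size d = 0.63 is medium by Cohen's convention (0.2/0.5/0.8).

Threshold: power ≥ 0.80 is conventionally adequate.
Power ≈ 0.98 → the study is adequately powered (power ≥ 0.80).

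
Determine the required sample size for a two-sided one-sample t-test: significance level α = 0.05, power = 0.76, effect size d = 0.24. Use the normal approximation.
n = 124

Sample size formula (one-sample t-test, normal approximation):
n = ((z_{α/2} + z_β) / d)²

z_{α/2} = 1.960 (for α = 0.05, two-sided)
z_β = 0.706 (for power = 0.76)
d = 0.24

n = ((1.960 + 0.706) / 0.24)²
n = (11.108)²
n ≈ 123.39
Round up to the next whole number: n = 124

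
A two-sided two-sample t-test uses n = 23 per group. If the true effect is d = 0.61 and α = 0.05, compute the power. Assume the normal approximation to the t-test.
Power ≈ 0.54

Power calculation (two-sample t-test, normal approximation):
z_β = d · √(n/2) - z_{α/2}
z_β = 0.61 · √(23/2) - 1.960
z_β = 0.61 · 3.391 - 1.960
z_β = 0.109

Power = Φ(z_β) = Φ(0.109) ≈ 0.543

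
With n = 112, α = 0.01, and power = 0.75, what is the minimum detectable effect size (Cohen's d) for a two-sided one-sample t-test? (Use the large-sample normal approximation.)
d ≈ 0.31

Minimum detectable effect (one-sample t-test, normal approximation):
d = (z_{α/2} + z_β) / √n
d = (2.576 + 0.674) / √112
d = 3.250 / 10.583
d ≈ 0.31

By Cohen's convention (0.2 small / 0.5 medium / 0.8 large): small effect.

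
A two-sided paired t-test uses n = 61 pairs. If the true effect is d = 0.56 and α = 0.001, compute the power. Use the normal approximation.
Power ≈ 0.86

Power calculation (paired t-test, normal approximation):
z_β = d · √n - z_{α/2}
z_β = 0.56 · √61 - 3.291
z_β = 0.56 · 7.810 - 3.291
z_β = 1.083

Power = Φ(z_β) = Φ(1.083) ≈ 0.861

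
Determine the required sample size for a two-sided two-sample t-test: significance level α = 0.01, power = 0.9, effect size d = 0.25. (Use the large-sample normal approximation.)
n = 477 per group

Sample size formula (two-sample t-test, normal approximation):
n = 2 · ((z_{α/2} + z_β) / d)²

z_{α/2} = 2.576 (for α = 0.01, two-sided)
z_β = 1.282 (for power = 0.9)
d = 0.25

n = 2 · ((2.576 + 1.282) / 0.25)²
n = 2 · (15.432)²
n ≈ 476.29
Round up to the next whole number: n = 477 per group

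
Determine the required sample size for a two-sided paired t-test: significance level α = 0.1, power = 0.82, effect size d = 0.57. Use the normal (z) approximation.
n = 21 pairs

Sample size formula (paired t-test, normal approximation):
n = ((z_{α/2} + z_β) / d)²

z_{α/2} = 1.645 (for α = 0.1, two-sided)
z_β = 0.915 (for power = 0.82)
d = 0.57

n = ((1.645 + 0.915) / 0.57)²
n = (4.491)²
n ≈ 20.17
Round up to the next whole number: n = 21 pairs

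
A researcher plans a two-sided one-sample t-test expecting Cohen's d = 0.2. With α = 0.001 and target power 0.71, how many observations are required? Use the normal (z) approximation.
n = 370

Sample size formula (one-sample t-test, normal approximation):
n = ((z_{α/2} + z_β) / d)²

z_{α/2} = 3.291 (for α = 0.001, two-sided)
z_β = 0.553 (for power = 0.71)
d = 0.2

n = ((3.291 + 0.553) / 0.2)²
n = (19.220)²
n ≈ 369.41
Round up to the next whole number: n = 370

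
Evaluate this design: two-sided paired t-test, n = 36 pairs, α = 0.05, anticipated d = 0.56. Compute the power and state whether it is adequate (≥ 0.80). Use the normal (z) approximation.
Power ≈ 0.92; the study is adequately powered (power ≥ 0.80)

Power calculation (paired t-test, normal approximation):
z_β = d · √n - z_{α/2}
z_β = 0.56 · √36 - 1.960
z_β = 0.56 · 6.000 - 1.960
z_β = 1.400

Power = Φ(z_β) = Φ(1.400) ≈ 0.919

Effect size d = 0.56 is medium by Cohen's convention (0.2/0.5/0.8).

Threshold: power ≥ 0.80 is conventionally adequate.
Power ≈ 0.92 → the study is adequately powered (power ≥ 0.80).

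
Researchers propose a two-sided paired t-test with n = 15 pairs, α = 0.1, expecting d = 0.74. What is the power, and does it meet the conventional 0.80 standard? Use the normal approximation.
Power ≈ 0.89; the study is adequately powered (power ≥ 0.80)

Power calculation (paired t-test, normal approximation):
z_β = d · √n - z_{α/2}
z_β = 0.74 · √15 - 1.645
z_β = 0.74 · 3.873 - 1.645
z_β = 1.221

Power = Φ(z_β) = Φ(1.221) ≈ 0.889

Effect size d = 0.74 is medium by Cohen's convention (0.2/0.5/0.8).

Threshold: power ≥ 0.80 is conventionally adequate.
Power ≈ 0.89 → the study is adequately powered (power ≥ 0.80).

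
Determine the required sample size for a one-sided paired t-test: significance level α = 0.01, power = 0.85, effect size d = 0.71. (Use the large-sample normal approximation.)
n = 23 pairs

Sample size formula (paired t-test, normal approximation):
n = ((z_α + z_β) / d)²

z_α = 2.326 (for α = 0.01, one-sided)
z_β = 1.036 (for power = 0.85)
d = 0.71

n = ((2.326 + 1.036) / 0.71)²
n = (4.735)²
n ≈ 22.42
Round up to the next whole number: n = 23 pairs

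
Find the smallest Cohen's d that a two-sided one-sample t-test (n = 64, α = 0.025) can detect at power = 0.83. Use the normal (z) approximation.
d ≈ 0.40

Minimum detectable effect (one-sample t-test, normal approximation):
d = (z_{α/2} + z_β) / √n
d = (2.241 + 0.954) / √64
d = 3.196 / 8.000
d ≈ 0.40

By Cohen's convention (0.2 small / 0.5 medium / 0.8 large): small effect.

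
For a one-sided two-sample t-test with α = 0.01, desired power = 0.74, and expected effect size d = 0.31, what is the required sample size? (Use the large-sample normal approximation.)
n = 184 per group

Sample size formula (two-sample t-test, normal approximation):
n = 2 · ((z_α + z_β) / d)²

z_α = 2.326 (for α = 0.01, one-sided)
z_β = 0.643 (for power = 0.74)
d = 0.31

n = 2 · ((2.326 + 0.643) / 0.31)²
n = 2 · (9.577)²
n ≈ 183.44
Round up to the next whole number: n = 184 per group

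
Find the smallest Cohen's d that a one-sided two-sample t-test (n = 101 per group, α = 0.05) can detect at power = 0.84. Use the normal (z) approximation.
d ≈ 0.37

Minimum detectable effect (two-sample t-test, normal approximation):
d = (z_α + z_β) / √(n/2)
d = (1.645 + 0.994) / √(101/2)
d = 2.639 / 7.106
d ≈ 0.37

By Cohen's convention (0.2 small / 0.5 medium / 0.8 large): small effect.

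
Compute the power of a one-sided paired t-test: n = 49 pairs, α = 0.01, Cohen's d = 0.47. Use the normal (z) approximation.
Power ≈ 0.83

Power calculation (paired t-test, normal approximation):
z_β = d · √n - z_α
z_β = 0.47 · √49 - 2.326
z_β = 0.47 · 7.000 - 2.326
z_β = 0.964

Power = Φ(z_β) = Φ(0.964) ≈ 0.832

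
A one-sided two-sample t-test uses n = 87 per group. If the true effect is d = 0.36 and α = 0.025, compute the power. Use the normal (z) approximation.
Power ≈ 0.66

Power calculation (two-sample t-test, normal approximation):
z_β = d · √(n/2) - z_α
z_β = 0.36 · √(87/2) - 1.960
z_β = 0.36 · 6.595 - 1.960
z_β = 0.414

Power = Φ(z_β) = Φ(0.414) ≈ 0.661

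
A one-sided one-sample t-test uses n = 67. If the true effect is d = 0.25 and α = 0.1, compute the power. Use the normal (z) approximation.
Power ≈ 0.78

Power calculation (one-sample t-test, normal approximation):
z_β = d · √n - z_α
z_β = 0.25 · √67 - 1.282
z_β = 0.25 · 8.185 - 1.282
z_β = 0.765

Power = Φ(z_β) = Φ(0.765) ≈ 0.778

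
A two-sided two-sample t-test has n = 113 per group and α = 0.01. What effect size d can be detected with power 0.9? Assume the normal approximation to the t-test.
d ≈ 0.51

Minimum detectable effect (two-sample t-test, normal approximation):
d = (z_{α/2} + z_β) / √(n/2)
d = (2.576 + 1.282) / √(113/2)
d = 3.857 / 7.517
d ≈ 0.51

By Cohen's convention (0.2 small / 0.5 medium / 0.8 large): medium effect.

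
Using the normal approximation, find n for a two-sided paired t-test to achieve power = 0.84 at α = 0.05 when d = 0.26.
n = 130 pairs

Sample size formula (paired t-test, normal approximation):
n = ((z_{α/2} + z_β) / d)²

z_{α/2} = 1.960 (for α = 0.05, two-sided)
z_β = 0.994 (for power = 0.84)
d = 0.26

n = ((1.960 + 0.994) / 0.26)²
n = (11.362)²
n ≈ 129.10
Round up to the next whole number: n = 130 pairs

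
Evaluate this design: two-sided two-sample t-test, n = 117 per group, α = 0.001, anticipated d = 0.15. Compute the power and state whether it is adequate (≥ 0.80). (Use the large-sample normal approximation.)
Power ≈ 0.02; the study is underpowered (power < 0.80)

Power calculation (two-sample t-test, normal approximation):
z_β = d · √(n/2) - z_{α/2}
z_β = 0.15 · √(117/2) - 3.291
z_β = 0.15 · 7.649 - 3.291
z_β = -2.143

Power = Φ(z_β) = Φ(-2.143) ≈ 0.016

Effect size d = 0.15 is very small by Cohen's convention (0.2/0.5/0.8).

Threshold: power ≥ 0.80 is conventionally adequate.
Power ≈ 0.02 → the study is underpowered (power < 0.80).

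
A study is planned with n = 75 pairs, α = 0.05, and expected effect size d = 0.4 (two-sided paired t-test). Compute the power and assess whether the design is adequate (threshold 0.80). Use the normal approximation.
Power ≈ 0.93; the study is adequately powered (power ≥ 0.80)

Power calculation (paired t-test, normal approximation):
z_β = d · √n - z_{α/2}
z_β = 0.4 · √75 - 1.960
z_β = 0.4 · 8.660 - 1.960
z_β = 1.504

Power = Φ(z_β) = Φ(1.504) ≈ 0.934

Effect size d = 0.4 is small by Cohen's convention (0.2/0.5/0.8).

Threshold: power ≥ 0.80 is conventionally adequate.
Power ≈ 0.93 → the study is adequately powered (power ≥ 0.80).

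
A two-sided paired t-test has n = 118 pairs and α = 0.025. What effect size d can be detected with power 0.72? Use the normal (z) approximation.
d ≈ 0.26

Minimum detectable effect (paired t-test, normal approximation):
d = (z_{α/2} + z_β) / √n
d = (2.241 + 0.583) / √118
d = 2.824 / 10.863
d ≈ 0.26

By Cohen's convention (0.2 small / 0.5 medium / 0.8 large): small effect.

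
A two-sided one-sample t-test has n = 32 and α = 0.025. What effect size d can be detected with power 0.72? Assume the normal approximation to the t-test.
d ≈ 0.50

Minimum detectable effect (one-sample t-test, normal approximation):
d = (z_{α/2} + z_β) / √n
d = (2.241 + 0.583) / √32
d = 2.824 / 5.657
d ≈ 0.50

By Cohen's convention (0.2 small / 0.5 medium / 0.8 large): medium effect.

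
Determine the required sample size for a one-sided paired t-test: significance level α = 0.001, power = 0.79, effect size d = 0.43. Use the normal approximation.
n = 83 pairs

Sample size formula (paired t-test, normal approximation):
n = ((z_α + z_β) / d)²

z_α = 3.090 (for α = 0.001, one-sided)
z_β = 0.806 (for power = 0.79)
d = 0.43

n = ((3.090 + 0.806) / 0.43)²
n = (9.060)²
n ≈ 82.08
Round up to the next whole number: n = 83 pairs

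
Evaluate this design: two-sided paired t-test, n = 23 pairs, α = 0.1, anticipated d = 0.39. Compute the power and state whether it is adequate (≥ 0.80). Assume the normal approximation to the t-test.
Power ≈ 0.59; the study is underpowered (power < 0.80)

Power calculation (paired t-test, normal approximation):
z_β = d · √n - z_{α/2}
z_β = 0.39 · √23 - 1.645
z_β = 0.39 · 4.796 - 1.645
z_β = 0.226

Power = Φ(z_β) = Φ(0.226) ≈ 0.589

Effect size d = 0.39 is small by Cohen's convention (0.2/0.5/0.8).

Threshold: power ≥ 0.80 is conventionally adequate.
Power ≈ 0.59 → the study is underpowered (power < 0.80).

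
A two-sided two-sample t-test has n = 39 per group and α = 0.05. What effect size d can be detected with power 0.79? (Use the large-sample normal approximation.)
d ≈ 0.63

Minimum detectable effect (two-sample t-test, normal approximation):
d = (z_{α/2} + z_β) / √(n/2)
d = (1.960 + 0.806) / √(39/2)
d = 2.766 / 4.416
d ≈ 0.63

By Cohen's convention (0.2 small / 0.5 medium / 0.8 large): medium effect.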